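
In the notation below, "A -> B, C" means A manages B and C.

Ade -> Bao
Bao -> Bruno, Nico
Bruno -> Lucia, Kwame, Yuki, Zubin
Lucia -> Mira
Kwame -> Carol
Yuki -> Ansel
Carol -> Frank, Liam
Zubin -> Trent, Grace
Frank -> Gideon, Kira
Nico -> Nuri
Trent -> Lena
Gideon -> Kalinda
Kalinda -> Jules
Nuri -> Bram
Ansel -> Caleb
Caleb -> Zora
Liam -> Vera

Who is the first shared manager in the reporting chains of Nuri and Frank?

Bao

Nuri's chain of managers is Nico, Bao, Ade. Frank's chain of managers is Carol, Kwame, Bruno, Bao, Ade. The first manager that appears in both chains is Bao.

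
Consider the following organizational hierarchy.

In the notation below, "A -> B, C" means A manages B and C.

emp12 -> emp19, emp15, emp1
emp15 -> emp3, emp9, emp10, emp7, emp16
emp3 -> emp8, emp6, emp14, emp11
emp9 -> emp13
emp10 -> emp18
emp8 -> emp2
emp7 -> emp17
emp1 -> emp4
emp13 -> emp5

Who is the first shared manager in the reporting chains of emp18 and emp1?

emp18's chain of managers is emp10, emp15, emp12. emp1's chain of managers is emp12. The first manager that appears in both chains is emp12.

emp12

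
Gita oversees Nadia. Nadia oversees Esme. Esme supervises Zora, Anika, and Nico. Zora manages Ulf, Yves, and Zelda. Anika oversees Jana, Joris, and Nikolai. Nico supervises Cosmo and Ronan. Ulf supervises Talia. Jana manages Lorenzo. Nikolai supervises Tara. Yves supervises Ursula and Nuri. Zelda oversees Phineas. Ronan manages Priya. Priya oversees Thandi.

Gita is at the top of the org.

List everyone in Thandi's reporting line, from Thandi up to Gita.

Thandi -> Priya -> Ronan -> Nico -> Esme -> Nadia -> Gita

Thandi reports to Priya. Priya reports to Ronan. Ronan reports to Nico. Nico reports to Esme. Esme reports to Nadia. Nadia reports to Gita. Gita is at the top.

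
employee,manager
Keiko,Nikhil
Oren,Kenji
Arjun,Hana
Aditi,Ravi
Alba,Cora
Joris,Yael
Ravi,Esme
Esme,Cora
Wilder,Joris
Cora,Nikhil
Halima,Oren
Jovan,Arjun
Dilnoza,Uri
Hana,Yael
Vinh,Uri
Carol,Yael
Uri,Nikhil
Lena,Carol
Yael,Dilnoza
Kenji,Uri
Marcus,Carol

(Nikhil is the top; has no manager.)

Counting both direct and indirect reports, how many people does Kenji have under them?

2

Kenji directly manages Oren. Under Oren: Halima (1). That's 2 in total.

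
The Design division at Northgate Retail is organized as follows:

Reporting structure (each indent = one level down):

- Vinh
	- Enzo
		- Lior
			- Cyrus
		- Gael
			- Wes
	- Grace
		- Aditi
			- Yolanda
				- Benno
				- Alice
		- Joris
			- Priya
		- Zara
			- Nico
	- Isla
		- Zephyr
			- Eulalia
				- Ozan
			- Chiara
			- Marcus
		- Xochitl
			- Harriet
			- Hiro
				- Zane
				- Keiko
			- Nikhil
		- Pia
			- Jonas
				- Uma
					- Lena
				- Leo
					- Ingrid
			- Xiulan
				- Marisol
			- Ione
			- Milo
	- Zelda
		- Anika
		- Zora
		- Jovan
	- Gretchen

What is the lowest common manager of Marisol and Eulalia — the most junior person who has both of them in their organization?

Isla

Marisol's chain of managers is Xiulan, Pia, Isla, Vinh. Eulalia's chain of managers is Zephyr, Isla, Vinh. The first manager that appears in both chains is Isla.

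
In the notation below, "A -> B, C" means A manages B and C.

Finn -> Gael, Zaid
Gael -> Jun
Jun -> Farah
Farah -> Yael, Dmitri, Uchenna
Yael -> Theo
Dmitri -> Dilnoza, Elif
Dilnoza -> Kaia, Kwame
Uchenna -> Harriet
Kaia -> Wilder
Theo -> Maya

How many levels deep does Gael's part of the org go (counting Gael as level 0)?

6

The longest chain under Gael runs Gael → Jun → Farah → Dmitri → Dilnoza → Kaia → Wilder, which is 6 levels below Gael.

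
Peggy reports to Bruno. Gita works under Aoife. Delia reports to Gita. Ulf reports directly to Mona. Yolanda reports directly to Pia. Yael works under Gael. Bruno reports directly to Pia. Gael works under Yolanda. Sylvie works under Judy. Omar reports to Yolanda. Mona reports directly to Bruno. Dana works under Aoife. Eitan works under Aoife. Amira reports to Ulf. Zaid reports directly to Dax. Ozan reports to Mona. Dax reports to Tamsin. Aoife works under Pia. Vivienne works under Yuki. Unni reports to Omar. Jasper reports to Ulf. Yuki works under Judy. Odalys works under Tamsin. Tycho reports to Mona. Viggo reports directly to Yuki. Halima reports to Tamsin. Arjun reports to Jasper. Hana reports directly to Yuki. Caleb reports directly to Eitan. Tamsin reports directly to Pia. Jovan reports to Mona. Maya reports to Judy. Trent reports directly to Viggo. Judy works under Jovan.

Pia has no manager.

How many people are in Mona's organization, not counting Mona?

15

Mona directly manages Ulf, Tycho, Jovan, Ozan. Under Ulf: Amira, Jasper, Arjun (3). Tycho has no reports. Under Jovan: Judy, Maya, Sylvie, Yuki, Vivienne, Viggo, Trent, Hana (8). Ozan has no reports. So Mona's organization is 4 direct reports plus everyone under them: 4 + 1 + 9 + 1 = 15.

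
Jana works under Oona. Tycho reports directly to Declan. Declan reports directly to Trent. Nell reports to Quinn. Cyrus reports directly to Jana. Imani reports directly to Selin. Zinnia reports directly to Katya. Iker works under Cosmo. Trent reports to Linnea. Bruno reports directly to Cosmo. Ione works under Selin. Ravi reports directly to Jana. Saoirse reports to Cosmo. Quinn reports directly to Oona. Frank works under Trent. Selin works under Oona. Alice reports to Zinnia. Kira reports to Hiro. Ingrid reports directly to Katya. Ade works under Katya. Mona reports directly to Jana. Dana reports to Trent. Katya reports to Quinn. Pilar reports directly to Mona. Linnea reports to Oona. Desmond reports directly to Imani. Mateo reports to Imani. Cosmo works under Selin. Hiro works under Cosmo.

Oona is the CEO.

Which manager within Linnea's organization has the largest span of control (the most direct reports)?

Trent

Direct-report counts within Linnea's organization: Linnea has 1; Trent has 3; Declan has 1. The largest is 3, held by Trent.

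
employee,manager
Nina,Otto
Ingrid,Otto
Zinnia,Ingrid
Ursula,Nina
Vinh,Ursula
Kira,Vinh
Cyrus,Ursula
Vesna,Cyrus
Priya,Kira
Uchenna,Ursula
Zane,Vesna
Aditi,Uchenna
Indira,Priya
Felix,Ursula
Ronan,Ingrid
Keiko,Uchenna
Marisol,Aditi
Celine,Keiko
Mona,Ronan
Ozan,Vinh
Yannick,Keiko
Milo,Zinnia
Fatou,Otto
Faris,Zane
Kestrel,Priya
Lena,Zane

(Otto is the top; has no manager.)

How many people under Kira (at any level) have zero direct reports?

2

The people in Kira's organization with no one reporting to them are Kestrel, Indira. That is 2.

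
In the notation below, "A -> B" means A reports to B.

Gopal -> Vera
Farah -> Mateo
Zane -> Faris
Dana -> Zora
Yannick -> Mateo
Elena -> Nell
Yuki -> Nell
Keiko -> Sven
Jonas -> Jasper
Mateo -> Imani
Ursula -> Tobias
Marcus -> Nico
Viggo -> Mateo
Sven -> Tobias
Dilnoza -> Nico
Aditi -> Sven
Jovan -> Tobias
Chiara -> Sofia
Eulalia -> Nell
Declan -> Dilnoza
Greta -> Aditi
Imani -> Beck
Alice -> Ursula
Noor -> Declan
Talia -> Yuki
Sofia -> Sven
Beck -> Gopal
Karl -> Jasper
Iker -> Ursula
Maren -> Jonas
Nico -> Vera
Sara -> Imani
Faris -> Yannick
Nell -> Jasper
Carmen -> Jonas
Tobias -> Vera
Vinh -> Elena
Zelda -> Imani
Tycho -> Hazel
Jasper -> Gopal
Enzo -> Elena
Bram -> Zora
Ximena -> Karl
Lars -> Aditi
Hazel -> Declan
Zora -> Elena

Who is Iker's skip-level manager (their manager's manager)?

Iker reports to Ursula, and Ursula reports to Tobias. So Iker's skip-level manager is Tobias.

Tobias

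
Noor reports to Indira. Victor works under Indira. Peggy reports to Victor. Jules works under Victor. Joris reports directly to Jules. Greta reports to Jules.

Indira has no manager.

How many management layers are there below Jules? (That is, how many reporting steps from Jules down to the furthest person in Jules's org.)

The longest chain under Jules runs Jules → Joris, which is 1 level below Jules.

1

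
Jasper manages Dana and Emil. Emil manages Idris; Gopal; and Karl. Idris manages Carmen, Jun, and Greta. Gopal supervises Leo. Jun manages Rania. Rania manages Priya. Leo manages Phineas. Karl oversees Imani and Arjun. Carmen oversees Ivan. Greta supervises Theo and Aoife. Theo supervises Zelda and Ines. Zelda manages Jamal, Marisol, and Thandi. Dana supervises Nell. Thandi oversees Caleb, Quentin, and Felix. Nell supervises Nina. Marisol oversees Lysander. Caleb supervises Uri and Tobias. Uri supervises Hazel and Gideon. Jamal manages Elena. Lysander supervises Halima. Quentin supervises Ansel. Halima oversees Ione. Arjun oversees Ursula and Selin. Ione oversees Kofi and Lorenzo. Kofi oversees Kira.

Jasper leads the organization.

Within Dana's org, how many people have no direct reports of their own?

1

The only person in Dana's organization with no one reporting to them is Nina. That is 1.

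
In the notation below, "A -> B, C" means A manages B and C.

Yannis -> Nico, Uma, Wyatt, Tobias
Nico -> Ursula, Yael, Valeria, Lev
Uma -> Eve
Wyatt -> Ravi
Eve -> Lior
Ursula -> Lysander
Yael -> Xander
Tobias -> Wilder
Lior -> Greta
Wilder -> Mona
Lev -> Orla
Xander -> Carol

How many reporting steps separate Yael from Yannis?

Chain from Yael up to Yannis: Yael → Nico → Yannis. That is 2 steps up, so Yael is 2 levels below Yannis.

2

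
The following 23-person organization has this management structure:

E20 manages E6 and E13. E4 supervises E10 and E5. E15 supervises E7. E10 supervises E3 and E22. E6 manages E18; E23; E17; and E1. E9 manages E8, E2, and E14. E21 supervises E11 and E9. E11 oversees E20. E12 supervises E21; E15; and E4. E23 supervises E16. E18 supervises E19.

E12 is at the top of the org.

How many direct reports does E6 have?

E6 directly manages E18, E23, E17, E1. That is 4 direct reports.

4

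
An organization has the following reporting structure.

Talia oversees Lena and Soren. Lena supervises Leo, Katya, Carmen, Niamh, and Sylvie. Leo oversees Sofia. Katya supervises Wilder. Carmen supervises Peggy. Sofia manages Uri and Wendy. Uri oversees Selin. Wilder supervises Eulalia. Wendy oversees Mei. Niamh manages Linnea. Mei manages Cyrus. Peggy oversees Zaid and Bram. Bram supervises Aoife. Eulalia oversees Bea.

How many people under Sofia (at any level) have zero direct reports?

2

The people in Sofia's organization with no one reporting to them are Cyrus, Selin. That is 2.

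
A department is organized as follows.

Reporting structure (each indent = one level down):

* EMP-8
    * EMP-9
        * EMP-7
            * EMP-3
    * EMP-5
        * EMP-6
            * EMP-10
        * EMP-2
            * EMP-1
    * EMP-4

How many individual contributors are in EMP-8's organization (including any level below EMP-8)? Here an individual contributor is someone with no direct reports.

The people in EMP-8's organization with no one reporting to them are EMP-4, EMP-1, EMP-10, EMP-3. That is 4.

4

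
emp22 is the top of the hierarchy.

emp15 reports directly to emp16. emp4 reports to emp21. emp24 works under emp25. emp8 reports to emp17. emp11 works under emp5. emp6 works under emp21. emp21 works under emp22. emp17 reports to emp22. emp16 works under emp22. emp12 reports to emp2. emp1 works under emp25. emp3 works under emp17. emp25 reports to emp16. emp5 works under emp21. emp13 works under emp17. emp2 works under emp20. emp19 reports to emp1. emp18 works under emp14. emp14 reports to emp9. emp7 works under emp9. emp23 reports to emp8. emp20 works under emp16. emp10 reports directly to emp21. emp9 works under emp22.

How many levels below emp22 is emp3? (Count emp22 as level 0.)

Chain from emp3 up to emp22: emp3 → emp17 → emp22. That is 2 steps up, so emp3 is 2 levels below emp22.

2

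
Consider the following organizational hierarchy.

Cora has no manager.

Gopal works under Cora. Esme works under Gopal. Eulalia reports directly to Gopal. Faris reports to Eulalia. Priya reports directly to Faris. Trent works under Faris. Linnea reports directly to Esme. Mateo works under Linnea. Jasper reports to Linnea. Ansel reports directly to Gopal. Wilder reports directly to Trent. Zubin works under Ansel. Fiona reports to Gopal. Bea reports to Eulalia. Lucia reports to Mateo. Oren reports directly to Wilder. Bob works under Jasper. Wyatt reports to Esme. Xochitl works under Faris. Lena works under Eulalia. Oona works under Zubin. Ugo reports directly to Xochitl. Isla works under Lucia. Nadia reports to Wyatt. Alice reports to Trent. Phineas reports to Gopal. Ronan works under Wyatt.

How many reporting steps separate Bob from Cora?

Chain from Bob up to Cora: Bob → Jasper → Linnea → Esme → Gopal → Cora. That is 5 steps up, so Bob is 5 levels below Cora.

5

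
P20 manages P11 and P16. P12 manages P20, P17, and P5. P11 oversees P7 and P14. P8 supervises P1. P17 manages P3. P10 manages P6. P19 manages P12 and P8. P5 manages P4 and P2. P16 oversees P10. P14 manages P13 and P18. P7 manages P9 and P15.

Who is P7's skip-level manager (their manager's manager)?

P7 reports to P11, and P11 reports to P20. So P7's skip-level manager is P20.

P20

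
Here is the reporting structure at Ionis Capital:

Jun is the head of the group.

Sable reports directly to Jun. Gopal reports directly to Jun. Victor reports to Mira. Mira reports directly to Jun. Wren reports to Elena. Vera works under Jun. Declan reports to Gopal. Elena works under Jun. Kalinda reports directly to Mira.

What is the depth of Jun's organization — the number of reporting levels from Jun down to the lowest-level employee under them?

The longest chain under Jun runs Jun → Elena → Wren, which is 2 levels below Jun.

2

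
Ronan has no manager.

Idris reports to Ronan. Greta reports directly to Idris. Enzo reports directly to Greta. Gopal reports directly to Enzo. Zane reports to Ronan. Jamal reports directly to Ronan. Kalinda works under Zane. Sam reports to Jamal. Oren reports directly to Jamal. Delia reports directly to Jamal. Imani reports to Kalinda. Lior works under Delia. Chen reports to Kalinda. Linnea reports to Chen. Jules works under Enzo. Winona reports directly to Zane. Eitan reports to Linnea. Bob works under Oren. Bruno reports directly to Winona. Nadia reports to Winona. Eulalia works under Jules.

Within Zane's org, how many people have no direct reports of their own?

4

The people in Zane's organization with no one reporting to them are Nadia, Bruno, Eitan, Imani. That is 4.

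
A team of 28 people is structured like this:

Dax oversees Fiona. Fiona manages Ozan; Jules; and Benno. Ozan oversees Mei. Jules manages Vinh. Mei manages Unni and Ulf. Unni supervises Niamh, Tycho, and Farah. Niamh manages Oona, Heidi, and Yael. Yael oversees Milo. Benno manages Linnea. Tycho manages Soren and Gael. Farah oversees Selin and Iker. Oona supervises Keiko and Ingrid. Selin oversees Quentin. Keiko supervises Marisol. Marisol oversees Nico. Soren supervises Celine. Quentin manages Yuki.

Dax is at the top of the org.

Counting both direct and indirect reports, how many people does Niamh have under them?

8

Niamh directly manages Yael, Oona, Heidi. Under Yael: Milo (1). Under Oona: Ingrid, Keiko, Marisol, Nico (4). Heidi has no reports. So Niamh's organization is 3 direct reports plus everyone under them: 2 + 5 + 1 = 8.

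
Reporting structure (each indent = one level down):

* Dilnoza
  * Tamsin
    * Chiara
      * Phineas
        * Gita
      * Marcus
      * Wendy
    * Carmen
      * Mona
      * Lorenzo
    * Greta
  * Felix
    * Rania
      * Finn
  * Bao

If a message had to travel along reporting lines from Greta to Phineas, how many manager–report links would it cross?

3

Greta is 1 level below Tamsin, and Phineas is 2 levels below Tamsin (their lowest common manager). The shortest path runs up from Greta to Tamsin and back down to Phineas: 1 + 2 = 3 links.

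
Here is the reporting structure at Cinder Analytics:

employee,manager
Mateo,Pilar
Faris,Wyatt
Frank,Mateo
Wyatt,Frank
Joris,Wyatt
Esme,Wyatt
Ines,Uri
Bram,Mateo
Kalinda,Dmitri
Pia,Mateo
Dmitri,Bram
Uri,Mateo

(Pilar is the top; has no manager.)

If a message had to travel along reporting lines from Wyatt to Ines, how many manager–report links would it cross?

Wyatt is 2 levels below Mateo, and Ines is 2 levels below Mateo (their lowest common manager). The shortest path runs up from Wyatt to Mateo and back down to Ines: 2 + 2 = 4 links.

4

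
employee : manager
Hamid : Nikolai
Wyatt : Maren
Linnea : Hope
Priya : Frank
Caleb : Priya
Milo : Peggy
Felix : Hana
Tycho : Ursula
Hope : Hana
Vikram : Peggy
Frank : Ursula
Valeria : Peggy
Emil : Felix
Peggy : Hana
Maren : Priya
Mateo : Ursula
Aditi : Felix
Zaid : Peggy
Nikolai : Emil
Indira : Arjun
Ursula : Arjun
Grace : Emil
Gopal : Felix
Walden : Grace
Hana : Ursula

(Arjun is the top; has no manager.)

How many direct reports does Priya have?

2

Priya directly manages Maren, Caleb. That is 2 direct reports.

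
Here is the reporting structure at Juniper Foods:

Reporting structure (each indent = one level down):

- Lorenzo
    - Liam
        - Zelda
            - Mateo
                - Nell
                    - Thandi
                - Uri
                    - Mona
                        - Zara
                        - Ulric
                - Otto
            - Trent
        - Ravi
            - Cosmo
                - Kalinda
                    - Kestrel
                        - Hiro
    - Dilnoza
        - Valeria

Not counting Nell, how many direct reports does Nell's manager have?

Nell reports to Mateo. Mateo's other direct reports are Uri, Otto — 2 peers.

2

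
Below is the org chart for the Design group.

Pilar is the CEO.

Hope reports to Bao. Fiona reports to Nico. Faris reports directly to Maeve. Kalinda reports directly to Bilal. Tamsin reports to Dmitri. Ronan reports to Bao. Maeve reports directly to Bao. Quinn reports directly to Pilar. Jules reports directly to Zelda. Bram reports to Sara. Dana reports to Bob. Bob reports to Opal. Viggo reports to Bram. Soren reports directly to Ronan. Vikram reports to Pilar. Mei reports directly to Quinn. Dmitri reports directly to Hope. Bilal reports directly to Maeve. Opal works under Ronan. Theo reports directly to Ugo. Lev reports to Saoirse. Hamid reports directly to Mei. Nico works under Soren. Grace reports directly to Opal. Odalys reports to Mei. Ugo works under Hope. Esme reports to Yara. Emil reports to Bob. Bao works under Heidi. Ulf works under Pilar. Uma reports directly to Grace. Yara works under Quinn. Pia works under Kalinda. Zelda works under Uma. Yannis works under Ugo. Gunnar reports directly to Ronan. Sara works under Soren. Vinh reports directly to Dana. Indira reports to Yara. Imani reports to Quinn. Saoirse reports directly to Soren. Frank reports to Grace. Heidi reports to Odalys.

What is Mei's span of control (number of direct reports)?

2

Mei directly manages Odalys, Hamid. That is 2 direct reports.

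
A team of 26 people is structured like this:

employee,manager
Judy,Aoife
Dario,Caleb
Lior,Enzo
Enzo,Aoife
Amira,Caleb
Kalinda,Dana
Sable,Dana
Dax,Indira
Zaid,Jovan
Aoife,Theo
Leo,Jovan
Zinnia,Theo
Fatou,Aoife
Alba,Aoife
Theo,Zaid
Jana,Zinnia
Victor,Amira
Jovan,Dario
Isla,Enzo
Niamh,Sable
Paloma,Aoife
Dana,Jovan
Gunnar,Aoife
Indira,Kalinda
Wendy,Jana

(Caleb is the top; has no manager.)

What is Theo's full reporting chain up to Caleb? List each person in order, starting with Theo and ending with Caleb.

Theo reports to Zaid. Zaid reports to Jovan. Jovan reports to Dario. Dario reports to Caleb. Caleb is at the top.

Theo -> Zaid -> Jovan -> Dario -> Caleb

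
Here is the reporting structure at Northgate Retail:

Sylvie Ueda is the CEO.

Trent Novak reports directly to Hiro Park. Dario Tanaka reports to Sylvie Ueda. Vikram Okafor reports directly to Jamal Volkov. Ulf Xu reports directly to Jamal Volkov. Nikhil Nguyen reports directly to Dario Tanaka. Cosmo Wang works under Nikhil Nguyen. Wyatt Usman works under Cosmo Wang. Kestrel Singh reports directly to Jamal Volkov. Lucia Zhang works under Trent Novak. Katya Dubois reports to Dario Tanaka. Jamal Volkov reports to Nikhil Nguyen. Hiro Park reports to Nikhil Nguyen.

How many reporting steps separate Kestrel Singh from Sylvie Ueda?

4

Chain from Kestrel Singh up to Sylvie Ueda: Kestrel Singh → Jamal Volkov → Nikhil Nguyen → Dario Tanaka → Sylvie Ueda. That is 4 steps up, so Kestrel Singh is 4 levels below Sylvie Ueda.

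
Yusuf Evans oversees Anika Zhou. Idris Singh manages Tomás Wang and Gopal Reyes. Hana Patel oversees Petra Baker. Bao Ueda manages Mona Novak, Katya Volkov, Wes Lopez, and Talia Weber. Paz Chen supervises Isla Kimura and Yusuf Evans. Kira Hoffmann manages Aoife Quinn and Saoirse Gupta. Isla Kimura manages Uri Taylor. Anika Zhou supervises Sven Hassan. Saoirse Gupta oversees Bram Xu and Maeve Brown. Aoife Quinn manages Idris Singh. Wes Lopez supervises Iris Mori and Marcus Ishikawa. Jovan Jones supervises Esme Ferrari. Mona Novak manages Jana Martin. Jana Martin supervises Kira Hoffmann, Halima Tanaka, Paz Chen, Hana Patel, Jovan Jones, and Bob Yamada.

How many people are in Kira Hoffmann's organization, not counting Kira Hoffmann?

Kira Hoffmann directly manages Aoife Quinn, Saoirse Gupta. Under Aoife Quinn: Idris Singh, Gopal Reyes, Tomás Wang (3). Under Saoirse Gupta: Maeve Brown, Bram Xu (2). So Kira Hoffmann's organization is 2 direct reports plus everyone under them: 4 + 3 = 7.

7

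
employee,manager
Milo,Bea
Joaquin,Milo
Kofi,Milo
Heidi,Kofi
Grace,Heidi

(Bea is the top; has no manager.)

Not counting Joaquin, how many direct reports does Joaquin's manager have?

Joaquin reports to Milo. Milo's other direct reports are Kofi — 1 peer.

1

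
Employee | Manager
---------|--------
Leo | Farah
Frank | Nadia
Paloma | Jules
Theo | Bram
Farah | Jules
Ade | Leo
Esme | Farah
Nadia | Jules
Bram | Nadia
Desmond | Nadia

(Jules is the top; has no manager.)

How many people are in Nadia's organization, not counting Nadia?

Nadia directly manages Bram, Frank, Desmond. Under Bram: Theo (1). Frank has no reports. Desmond has no reports. So Nadia's organization is 3 direct reports plus everyone under them: 2 + 1 + 1 = 4.

4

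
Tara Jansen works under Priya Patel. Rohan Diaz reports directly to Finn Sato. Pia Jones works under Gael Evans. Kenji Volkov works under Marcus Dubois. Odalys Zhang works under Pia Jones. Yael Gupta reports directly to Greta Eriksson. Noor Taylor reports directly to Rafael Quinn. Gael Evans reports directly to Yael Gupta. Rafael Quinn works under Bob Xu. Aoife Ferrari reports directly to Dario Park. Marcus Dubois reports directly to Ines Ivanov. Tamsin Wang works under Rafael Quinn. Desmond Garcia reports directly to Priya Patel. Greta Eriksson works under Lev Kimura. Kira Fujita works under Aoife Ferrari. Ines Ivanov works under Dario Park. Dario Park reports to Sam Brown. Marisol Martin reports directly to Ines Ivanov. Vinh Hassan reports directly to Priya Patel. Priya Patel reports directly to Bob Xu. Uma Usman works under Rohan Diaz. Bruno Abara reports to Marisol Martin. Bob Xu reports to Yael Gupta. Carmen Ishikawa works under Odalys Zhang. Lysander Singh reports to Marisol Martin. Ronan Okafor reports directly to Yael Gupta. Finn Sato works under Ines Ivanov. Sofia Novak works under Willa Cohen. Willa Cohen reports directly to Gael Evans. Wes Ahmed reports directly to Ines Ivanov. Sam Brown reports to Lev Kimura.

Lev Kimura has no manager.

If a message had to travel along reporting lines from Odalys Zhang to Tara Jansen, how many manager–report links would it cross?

6

Odalys Zhang is 3 levels below Yael Gupta, and Tara Jansen is 3 levels below Yael Gupta (their lowest common manager). The shortest path runs up from Odalys Zhang to Yael Gupta and back down to Tara Jansen: 3 + 3 = 6 links.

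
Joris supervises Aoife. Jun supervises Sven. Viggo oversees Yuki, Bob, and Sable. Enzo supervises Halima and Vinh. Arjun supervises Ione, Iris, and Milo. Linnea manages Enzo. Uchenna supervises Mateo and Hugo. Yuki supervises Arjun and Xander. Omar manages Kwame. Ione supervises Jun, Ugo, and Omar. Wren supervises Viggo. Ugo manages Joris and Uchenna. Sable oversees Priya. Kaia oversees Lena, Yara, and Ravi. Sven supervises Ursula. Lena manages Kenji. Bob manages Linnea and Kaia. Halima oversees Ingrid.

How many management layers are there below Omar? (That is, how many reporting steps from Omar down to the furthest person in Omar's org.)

1

The longest chain under Omar runs Omar → Kwame, which is 1 level below Omar.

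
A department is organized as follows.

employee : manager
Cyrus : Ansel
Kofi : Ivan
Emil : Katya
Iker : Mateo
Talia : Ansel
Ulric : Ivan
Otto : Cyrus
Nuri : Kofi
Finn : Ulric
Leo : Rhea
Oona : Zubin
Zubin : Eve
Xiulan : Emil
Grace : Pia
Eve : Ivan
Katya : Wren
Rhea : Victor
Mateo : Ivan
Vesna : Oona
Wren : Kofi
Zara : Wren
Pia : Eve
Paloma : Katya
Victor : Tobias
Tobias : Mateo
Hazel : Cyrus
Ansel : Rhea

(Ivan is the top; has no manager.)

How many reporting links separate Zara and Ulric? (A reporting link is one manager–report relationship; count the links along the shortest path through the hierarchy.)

Zara is 3 levels below Ivan, and Ulric is 1 level below Ivan (their lowest common manager). The shortest path runs up from Zara to Ivan and back down to Ulric: 3 + 1 = 4 links.

4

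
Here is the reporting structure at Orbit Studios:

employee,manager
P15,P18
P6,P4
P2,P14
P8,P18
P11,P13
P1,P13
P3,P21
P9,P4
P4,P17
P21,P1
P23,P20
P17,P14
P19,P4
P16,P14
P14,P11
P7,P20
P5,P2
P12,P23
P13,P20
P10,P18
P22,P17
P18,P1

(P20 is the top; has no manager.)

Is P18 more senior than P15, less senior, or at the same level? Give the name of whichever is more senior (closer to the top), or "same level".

P18

P18 is 3 levels below P20; P15 is 4. P18 is higher.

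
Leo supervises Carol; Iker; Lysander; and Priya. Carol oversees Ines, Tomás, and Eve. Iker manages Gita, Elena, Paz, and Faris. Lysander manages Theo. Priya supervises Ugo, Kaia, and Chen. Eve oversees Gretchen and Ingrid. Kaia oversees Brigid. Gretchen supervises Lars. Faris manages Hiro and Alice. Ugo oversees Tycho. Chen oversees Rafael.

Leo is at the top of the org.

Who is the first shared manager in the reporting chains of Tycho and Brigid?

Tycho's chain of managers is Ugo, Priya, Leo. Brigid's chain of managers is Kaia, Priya, Leo. The first manager that appears in both chains is Priya.

Priya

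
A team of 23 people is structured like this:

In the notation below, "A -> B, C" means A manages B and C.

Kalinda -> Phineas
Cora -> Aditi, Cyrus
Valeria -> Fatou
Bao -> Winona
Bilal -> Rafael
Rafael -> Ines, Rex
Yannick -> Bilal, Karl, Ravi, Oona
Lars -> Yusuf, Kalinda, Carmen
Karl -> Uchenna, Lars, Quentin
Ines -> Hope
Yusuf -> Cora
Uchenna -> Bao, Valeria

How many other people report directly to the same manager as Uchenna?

Uchenna reports to Karl. Karl's other direct reports are Lars, Quentin — 2 peers.

2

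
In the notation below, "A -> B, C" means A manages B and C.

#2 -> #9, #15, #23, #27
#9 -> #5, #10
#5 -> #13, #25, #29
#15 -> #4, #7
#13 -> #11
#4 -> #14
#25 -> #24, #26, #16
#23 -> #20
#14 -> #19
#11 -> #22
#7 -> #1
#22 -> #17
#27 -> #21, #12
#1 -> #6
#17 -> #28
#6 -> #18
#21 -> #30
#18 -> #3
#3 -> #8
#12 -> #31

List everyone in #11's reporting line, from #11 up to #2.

#11 -> #13 -> #5 -> #9 -> #2

#11 reports to #13. #13 reports to #5. #5 reports to #9. #9 reports to #2. #2 is at the top.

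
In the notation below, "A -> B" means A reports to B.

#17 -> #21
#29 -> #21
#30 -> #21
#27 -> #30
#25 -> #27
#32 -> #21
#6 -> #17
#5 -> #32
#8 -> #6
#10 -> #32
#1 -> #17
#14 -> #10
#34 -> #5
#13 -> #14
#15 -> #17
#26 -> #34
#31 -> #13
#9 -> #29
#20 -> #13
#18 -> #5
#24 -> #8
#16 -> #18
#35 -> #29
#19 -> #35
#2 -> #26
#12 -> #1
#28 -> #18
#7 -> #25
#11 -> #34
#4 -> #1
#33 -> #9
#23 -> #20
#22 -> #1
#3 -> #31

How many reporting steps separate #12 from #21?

3

Chain from #12 up to #21: #12 → #1 → #17 → #21. That is 3 steps up, so #12 is 3 levels below #21.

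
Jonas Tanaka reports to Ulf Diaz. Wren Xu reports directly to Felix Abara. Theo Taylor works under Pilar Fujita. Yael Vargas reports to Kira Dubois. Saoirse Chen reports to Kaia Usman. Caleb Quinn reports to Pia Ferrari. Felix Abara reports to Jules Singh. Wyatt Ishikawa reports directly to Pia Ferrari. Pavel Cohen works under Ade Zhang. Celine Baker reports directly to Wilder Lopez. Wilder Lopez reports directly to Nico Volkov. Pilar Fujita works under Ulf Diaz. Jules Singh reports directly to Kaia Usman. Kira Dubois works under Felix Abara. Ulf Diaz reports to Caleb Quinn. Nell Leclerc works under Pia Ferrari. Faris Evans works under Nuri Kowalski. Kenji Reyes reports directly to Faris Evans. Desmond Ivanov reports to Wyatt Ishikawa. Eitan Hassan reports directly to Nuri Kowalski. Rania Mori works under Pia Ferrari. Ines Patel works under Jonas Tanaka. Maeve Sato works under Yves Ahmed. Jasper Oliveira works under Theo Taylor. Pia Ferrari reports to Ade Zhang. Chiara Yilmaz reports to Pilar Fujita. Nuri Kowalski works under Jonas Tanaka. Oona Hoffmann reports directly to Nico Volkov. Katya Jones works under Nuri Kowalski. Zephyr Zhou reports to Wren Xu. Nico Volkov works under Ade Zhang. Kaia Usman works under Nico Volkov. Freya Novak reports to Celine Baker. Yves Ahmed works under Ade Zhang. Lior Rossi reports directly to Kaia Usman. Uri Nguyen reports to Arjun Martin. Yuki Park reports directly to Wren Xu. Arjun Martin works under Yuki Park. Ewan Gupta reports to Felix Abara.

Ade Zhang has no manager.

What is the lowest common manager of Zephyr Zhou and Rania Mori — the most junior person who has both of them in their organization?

Ade Zhang

Zephyr Zhou's chain of managers is Wren Xu, Felix Abara, Jules Singh, Kaia Usman, Nico Volkov, Ade Zhang. Rania Mori's chain of managers is Pia Ferrari, Ade Zhang. The first manager that appears in both chains is Ade Zhang.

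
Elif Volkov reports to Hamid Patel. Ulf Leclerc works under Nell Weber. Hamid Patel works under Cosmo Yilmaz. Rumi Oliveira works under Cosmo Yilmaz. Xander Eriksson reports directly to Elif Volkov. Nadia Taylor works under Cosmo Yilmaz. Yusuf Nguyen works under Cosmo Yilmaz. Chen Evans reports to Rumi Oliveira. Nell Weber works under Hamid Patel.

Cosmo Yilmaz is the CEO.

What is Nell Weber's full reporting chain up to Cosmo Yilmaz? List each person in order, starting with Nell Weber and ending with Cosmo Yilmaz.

Nell Weber -> Hamid Patel -> Cosmo Yilmaz

Nell Weber reports to Hamid Patel. Hamid Patel reports to Cosmo Yilmaz. Cosmo Yilmaz is at the top.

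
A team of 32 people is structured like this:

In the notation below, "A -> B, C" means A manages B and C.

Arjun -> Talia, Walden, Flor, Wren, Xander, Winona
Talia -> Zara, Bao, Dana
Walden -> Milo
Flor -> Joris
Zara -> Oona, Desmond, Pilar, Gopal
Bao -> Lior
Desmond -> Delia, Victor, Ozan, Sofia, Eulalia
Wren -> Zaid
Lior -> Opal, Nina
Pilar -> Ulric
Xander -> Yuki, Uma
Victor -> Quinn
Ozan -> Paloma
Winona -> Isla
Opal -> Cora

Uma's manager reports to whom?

Uma reports to Xander, and Xander reports to Arjun. So Uma's skip-level manager is Arjun.

Arjun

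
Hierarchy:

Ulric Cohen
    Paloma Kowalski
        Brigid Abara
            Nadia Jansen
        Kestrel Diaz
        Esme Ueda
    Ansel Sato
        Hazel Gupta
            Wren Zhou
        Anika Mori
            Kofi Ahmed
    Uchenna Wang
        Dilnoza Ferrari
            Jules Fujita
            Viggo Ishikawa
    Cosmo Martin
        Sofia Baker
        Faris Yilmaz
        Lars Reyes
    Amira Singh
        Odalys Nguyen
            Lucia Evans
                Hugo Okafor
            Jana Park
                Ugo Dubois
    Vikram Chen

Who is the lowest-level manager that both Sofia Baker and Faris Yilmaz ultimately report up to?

Sofia Baker's chain of managers is Cosmo Martin, Ulric Cohen. Faris Yilmaz's chain of managers is Cosmo Martin, Ulric Cohen. The first manager that appears in both chains is Cosmo Martin.

Cosmo Martin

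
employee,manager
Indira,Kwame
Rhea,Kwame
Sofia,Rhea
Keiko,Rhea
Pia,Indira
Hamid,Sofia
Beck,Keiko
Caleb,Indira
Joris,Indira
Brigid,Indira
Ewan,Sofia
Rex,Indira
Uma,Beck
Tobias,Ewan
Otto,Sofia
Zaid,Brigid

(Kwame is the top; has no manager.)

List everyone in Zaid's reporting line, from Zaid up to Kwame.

Zaid -> Brigid -> Indira -> Kwame

Zaid reports to Brigid. Brigid reports to Indira. Indira reports to Kwame. Kwame is at the top.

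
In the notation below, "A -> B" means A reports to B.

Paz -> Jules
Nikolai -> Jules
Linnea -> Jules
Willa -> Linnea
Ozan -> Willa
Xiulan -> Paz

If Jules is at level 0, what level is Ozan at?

3

Chain from Ozan up to Jules: Ozan → Willa → Linnea → Jules. That is 3 steps up, so Ozan is 3 levels below Jules.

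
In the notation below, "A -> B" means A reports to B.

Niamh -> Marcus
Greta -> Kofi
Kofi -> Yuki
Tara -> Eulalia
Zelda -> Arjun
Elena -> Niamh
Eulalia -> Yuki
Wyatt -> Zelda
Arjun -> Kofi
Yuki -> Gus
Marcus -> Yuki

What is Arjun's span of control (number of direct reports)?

Arjun directly manages Zelda. That is 1 direct report.

1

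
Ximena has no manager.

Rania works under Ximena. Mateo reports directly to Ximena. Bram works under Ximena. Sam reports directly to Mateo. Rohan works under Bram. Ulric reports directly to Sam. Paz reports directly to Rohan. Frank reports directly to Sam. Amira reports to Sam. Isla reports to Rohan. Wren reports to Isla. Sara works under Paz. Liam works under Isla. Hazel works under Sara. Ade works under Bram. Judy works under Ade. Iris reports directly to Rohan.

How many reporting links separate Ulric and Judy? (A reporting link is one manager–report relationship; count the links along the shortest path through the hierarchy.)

Ulric is 3 levels below Ximena, and Judy is 3 levels below Ximena (their lowest common manager). The shortest path runs up from Ulric to Ximena and back down to Judy: 3 + 3 = 6 links.

6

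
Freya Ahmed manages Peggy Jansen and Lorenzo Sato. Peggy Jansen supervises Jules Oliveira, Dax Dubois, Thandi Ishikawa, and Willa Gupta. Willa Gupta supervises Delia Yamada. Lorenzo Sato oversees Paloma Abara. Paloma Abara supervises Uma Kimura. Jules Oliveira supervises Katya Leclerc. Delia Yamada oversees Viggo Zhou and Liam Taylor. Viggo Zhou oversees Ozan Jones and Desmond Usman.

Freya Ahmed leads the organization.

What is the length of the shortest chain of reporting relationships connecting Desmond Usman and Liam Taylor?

Desmond Usman is 2 levels below Delia Yamada, and Liam Taylor is 1 level below Delia Yamada (their lowest common manager). The shortest path runs up from Desmond Usman to Delia Yamada and back down to Liam Taylor: 2 + 1 = 3 links.

3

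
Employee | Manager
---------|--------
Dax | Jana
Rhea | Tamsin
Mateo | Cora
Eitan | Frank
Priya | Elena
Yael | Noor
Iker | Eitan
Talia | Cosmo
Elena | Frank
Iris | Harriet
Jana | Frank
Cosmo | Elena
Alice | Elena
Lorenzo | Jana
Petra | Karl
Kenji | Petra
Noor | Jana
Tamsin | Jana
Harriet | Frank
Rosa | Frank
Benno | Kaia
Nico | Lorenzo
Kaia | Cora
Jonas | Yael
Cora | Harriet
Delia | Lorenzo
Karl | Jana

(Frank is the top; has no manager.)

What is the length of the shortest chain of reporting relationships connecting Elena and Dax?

3

Elena is 1 level below Frank, and Dax is 2 levels below Frank (their lowest common manager). The shortest path runs up from Elena to Frank and back down to Dax: 1 + 2 = 3 links.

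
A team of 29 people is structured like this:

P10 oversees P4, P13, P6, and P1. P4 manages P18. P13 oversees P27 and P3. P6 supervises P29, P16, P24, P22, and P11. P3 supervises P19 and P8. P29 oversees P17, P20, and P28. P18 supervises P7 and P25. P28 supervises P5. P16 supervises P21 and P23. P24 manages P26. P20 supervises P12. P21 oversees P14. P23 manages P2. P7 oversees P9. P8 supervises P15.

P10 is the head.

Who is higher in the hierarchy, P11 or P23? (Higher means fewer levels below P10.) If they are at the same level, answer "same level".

P11

P11 is 2 levels below P10; P23 is 3. P11 is higher.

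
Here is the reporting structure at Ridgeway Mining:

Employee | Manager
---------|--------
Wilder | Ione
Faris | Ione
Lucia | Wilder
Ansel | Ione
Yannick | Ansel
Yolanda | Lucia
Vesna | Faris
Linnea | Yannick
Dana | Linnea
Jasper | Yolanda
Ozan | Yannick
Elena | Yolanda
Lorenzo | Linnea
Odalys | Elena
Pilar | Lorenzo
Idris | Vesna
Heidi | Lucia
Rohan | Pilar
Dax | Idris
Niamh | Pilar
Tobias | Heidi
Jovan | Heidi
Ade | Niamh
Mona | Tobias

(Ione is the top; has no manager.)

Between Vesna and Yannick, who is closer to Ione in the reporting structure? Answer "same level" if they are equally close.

Both Vesna and Yannick are 2 levels below Ione.

same level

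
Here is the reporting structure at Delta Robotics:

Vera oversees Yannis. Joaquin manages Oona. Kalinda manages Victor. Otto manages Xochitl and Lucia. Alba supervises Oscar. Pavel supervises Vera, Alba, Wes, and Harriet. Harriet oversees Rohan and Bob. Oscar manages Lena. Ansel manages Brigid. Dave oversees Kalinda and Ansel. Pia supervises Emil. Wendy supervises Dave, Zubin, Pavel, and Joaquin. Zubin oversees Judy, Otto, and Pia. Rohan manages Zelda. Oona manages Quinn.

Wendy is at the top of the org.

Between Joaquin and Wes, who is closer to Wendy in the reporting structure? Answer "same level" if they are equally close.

Joaquin is 1 level below Wendy; Wes is 2. Joaquin is higher.

Joaquin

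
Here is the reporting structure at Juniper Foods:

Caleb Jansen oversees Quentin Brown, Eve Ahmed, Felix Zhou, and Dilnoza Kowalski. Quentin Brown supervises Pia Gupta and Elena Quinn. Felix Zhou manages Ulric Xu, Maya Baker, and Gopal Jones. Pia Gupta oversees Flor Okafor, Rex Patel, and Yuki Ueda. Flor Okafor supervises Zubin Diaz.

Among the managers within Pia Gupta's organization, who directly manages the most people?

Pia Gupta

Direct-report counts within Pia Gupta's organization: Pia Gupta has 3; Flor Okafor has 1. The largest is 3, held by Pia Gupta.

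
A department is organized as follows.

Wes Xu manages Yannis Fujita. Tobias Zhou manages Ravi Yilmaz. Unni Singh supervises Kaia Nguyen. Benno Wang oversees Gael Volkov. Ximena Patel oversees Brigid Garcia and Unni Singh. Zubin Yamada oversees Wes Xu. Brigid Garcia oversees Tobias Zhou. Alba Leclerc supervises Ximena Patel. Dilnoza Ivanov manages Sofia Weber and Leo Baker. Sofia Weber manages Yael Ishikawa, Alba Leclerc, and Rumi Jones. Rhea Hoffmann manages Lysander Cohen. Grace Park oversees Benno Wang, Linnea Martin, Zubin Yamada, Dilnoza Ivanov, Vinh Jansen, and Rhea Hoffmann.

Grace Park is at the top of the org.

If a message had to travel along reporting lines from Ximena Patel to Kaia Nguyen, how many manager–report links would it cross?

2

Kaia Nguyen is in Ximena Patel's organization: the chain from Kaia Nguyen up to Ximena Patel is Kaia Nguyen → Unni Singh → Ximena Patel, which is 2 links.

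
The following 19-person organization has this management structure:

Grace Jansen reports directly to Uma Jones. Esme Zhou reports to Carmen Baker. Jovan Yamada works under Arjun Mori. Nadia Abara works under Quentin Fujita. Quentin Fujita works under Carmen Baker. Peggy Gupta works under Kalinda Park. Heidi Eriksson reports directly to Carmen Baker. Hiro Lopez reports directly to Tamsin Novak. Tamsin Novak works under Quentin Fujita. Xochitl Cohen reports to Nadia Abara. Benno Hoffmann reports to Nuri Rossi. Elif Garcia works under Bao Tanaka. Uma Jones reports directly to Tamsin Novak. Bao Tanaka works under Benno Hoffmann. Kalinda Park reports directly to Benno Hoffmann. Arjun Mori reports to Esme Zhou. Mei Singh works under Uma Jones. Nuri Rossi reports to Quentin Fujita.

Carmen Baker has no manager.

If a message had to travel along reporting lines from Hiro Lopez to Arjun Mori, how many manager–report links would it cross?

5

Hiro Lopez is 3 levels below Carmen Baker, and Arjun Mori is 2 levels below Carmen Baker (their lowest common manager). The shortest path runs up from Hiro Lopez to Carmen Baker and back down to Arjun Mori: 3 + 2 = 5 links.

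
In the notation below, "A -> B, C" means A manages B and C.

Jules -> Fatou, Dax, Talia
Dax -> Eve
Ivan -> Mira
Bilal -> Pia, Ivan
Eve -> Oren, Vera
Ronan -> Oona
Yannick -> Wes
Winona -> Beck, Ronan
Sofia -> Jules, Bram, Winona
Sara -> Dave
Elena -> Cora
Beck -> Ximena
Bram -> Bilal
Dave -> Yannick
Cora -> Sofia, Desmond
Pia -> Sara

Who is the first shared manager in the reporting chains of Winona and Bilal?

Winona's chain of managers is Sofia, Cora, Elena. Bilal's chain of managers is Bram, Sofia, Cora, Elena. The first manager that appears in both chains is Sofia.

Sofia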